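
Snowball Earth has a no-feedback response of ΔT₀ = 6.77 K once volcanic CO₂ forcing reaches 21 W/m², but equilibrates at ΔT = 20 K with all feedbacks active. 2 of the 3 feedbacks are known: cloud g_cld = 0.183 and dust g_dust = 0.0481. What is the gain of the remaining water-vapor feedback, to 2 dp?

Amplification A = ΔT/ΔT₀ = 20/6.77 = 2.954.
Total gain g = 1 − 1/A = 1 − 1/2.954 = 0.6615.
Known gains sum to 0.183 + 0.0481 = 0.2311.
g_wv = 0.6615 − 0.2311 = 0.43.

0.43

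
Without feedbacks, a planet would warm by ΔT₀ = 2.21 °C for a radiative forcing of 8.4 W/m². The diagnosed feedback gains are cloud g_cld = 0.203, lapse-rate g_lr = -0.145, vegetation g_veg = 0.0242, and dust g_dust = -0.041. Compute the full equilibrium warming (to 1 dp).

Total gain g = 0.203 − 0.145 + 0.0242 − 0.041 = 0.0412.
Amplification A = 1/(1 − 0.0412) = 1.043.
ΔT = 2.21 × 1.043 = 2.3 °C.

2.3 °C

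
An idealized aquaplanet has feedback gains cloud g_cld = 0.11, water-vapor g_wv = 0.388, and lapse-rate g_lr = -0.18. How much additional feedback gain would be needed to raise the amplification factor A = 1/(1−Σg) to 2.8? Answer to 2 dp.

0.32

Current total gain = 0.318.
Target gain for A = 2.8: g* = 1 − 1/2.8 = 0.6429.
Additional gain needed = 0.6429 − 0.318 = 0.32.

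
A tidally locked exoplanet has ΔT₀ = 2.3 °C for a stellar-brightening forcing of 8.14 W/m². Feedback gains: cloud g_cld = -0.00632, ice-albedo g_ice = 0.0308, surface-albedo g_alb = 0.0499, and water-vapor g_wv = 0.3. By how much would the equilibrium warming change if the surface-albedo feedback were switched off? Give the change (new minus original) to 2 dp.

-0.27 °C

Original: g = 0.37438, ΔT = 2.3/(1−0.37438) = 3.6764 °C.
Without surface-albedo: g' = 0.32448, ΔT' = 2.3/(1−0.32448) = 3.4048 °C.
Change = 3.4048 − 3.6764 = -0.27 °C.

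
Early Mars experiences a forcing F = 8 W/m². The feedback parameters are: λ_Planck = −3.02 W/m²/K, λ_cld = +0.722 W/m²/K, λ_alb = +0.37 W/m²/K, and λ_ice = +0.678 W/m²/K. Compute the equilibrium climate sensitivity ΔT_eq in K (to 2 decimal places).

Net feedback parameter λ = (−3.02) + (+0.722) + (+0.37) + (+0.678) = -1.25 W/m²/K.
ΔT = −F/λ = −8/(-1.25) = 6.40 K.

6.40 K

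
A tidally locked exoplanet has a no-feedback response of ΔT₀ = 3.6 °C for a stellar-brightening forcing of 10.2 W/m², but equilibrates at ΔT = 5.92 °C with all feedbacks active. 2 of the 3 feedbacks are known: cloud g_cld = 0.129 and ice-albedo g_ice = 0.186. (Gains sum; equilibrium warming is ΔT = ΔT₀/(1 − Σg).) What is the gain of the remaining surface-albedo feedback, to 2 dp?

Amplification A = ΔT/ΔT₀ = 5.92/3.6 = 1.644.
Total gain g = 1 − 1/A = 1 − 1/1.644 = 0.3917.
Known gains sum to 0.129 + 0.186 = 0.315.
g_alb = 0.3917 − 0.315 = 0.08.

0.08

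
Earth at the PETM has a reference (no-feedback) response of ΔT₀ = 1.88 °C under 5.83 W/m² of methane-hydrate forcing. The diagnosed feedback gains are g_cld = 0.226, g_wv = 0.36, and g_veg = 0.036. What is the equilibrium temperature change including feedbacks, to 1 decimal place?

Total gain g = 0.226 + 0.36 + 0.036 = 0.622.
Amplification A = 1/(1 − 0.622) = 2.646.
ΔT = 1.88 × 2.646 = 5.0 °C.

5.0 °C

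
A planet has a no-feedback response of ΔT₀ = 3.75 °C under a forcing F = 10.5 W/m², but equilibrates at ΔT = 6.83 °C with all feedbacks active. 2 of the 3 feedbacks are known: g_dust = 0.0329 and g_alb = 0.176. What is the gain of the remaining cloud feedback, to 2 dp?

Amplification A = ΔT/ΔT₀ = 6.83/3.75 = 1.821.
Total gain g = 1 − 1/A = 1 − 1/1.821 = 0.4509.
Known gains sum to 0.0329 + 0.176 = 0.2089.
g_cld = 0.4509 − 0.2089 = 0.24.

0.24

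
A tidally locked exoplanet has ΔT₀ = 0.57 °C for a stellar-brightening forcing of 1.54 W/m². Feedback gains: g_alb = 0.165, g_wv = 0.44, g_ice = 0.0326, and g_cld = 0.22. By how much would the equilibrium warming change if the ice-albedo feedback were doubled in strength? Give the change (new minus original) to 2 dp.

Original: g = 0.8576, ΔT = 0.57/(1−0.8576) = 4.0028 °C.
With doubled ice-albedo: g' = 0.8902, ΔT' = 0.57/(1−0.8902) = 5.1913 °C.
Change = 5.1913 − 4.0028 = 1.19 °C.

1.19 °C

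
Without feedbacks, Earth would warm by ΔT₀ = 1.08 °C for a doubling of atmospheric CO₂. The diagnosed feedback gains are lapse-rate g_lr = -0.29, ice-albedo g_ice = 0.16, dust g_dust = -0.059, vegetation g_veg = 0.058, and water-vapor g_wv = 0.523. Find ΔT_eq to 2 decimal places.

Total gain g = -0.29 + 0.16 − 0.059 + 0.058 + 0.523 = 0.392.
Amplification A = 1/(1 − 0.392) = 1.645.
ΔT = 1.08 × 1.645 = 1.78 °C.

1.78 °C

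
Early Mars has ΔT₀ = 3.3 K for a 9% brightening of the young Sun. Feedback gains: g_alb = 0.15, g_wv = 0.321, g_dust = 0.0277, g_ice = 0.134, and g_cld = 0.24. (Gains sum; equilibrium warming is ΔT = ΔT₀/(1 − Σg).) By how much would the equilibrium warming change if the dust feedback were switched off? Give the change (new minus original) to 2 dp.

-4.63 K

Original: g = 0.8727, ΔT = 3.3/(1−0.8727) = 25.9230 K.
Without dust: g' = 0.845, ΔT' = 3.3/(1−0.845) = 21.2903 K.
Change = 21.2903 − 25.9230 = -4.63 K.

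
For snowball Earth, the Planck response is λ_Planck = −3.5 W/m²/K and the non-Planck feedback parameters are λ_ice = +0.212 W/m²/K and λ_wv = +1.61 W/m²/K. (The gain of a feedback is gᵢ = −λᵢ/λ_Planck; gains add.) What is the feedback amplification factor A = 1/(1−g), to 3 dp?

2.086

Convert to gains: g_ice = 0.212/3.5 = 0.06057; g_wv = 1.61/3.5 = 0.46.
Total gain g = 0.52057.
A = 1/(1 − 0.52057) = 2.086.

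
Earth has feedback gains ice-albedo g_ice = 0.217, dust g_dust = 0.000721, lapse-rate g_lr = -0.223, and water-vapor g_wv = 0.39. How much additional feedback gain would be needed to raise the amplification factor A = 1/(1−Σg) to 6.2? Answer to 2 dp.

0.45

Current total gain = 0.384721.
Target gain for A = 6.2: g* = 1 − 1/6.2 = 0.8387.
Additional gain needed = 0.8387 − 0.384721 = 0.45.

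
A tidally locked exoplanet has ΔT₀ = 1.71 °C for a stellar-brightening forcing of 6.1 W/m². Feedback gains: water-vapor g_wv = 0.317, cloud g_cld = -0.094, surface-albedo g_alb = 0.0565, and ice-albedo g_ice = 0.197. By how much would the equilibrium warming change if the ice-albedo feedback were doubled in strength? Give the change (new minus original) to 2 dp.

Original: g = 0.4765, ΔT = 1.71/(1−0.4765) = 3.2665 °C.
With doubled ice-albedo: g' = 0.6735, ΔT' = 1.71/(1−0.6735) = 5.2374 °C.
Change = 5.2374 − 3.2665 = 1.97 °C.

1.97 °C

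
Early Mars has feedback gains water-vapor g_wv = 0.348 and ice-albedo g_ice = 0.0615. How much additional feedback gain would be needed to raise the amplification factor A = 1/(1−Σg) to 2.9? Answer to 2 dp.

0.25

Current total gain = 0.4095.
Target gain for A = 2.9: g* = 1 − 1/2.9 = 0.6552.
Additional gain needed = 0.6552 − 0.4095 = 0.25.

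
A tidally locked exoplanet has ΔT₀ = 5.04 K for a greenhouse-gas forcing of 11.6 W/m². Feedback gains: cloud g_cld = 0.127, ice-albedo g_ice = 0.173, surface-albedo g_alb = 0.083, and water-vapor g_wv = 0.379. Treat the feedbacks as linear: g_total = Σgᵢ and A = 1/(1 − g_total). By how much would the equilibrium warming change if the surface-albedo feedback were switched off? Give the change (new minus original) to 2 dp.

-5.48 K

Original: g = 0.762, ΔT = 5.04/(1−0.762) = 21.1765 K.
Without surface-albedo: g' = 0.679, ΔT' = 5.04/(1−0.679) = 15.7009 K.
Change = 15.7009 − 21.1765 = -5.48 K.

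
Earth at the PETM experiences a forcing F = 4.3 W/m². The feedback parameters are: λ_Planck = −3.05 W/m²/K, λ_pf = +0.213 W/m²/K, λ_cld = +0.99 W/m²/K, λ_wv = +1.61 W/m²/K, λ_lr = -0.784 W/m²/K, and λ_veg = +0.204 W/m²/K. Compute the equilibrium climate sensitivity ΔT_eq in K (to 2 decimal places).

5.26 K

Net feedback parameter λ = (−3.05) + (+0.213) + (+0.99) + (+1.61) + (-0.784) + (+0.204) = -0.817 W/m²/K.
ΔT = −F/λ = −4.3/(-0.817) = 5.26 K.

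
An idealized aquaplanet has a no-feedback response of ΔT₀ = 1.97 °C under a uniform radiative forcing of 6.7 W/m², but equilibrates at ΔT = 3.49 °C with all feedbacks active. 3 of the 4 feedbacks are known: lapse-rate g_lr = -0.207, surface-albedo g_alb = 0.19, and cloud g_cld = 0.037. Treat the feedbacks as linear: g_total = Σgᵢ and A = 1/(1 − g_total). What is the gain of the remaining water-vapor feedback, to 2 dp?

Amplification A = ΔT/ΔT₀ = 3.49/1.97 = 1.772.
Total gain g = 1 − 1/A = 1 − 1/1.772 = 0.4357.
Known gains sum to -0.207 + 0.19 + 0.037 = 0.02.
g_wv = 0.4357 − 0.02 = 0.42.

0.42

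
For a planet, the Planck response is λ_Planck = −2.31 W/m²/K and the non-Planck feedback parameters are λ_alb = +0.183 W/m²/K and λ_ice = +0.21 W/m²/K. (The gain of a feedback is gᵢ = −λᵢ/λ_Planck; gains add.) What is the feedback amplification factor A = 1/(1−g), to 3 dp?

Convert to gains: g_alb = 0.183/2.31 = 0.07922; g_ice = 0.21/2.31 = 0.09091.
Total gain g = 0.17013.
A = 1/(1 − 0.17013) = 1.205.

1.205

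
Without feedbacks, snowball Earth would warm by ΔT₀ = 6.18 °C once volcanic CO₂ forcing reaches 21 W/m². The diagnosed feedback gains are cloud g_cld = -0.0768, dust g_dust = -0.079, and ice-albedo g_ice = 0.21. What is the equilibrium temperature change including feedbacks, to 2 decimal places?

Total gain g = -0.0768 − 0.079 + 0.21 = 0.0542.
Amplification A = 1/(1 − 0.0542) = 1.057.
ΔT = 6.18 × 1.057 = 6.53 °C.

6.53 °C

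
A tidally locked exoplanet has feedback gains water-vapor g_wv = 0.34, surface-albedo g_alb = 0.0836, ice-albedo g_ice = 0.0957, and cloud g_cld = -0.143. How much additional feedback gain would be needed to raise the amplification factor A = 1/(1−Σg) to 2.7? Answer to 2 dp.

0.25

Current total gain = 0.3763.
Target gain for A = 2.7: g* = 1 − 1/2.7 = 0.6296.
Additional gain needed = 0.6296 − 0.3763 = 0.25.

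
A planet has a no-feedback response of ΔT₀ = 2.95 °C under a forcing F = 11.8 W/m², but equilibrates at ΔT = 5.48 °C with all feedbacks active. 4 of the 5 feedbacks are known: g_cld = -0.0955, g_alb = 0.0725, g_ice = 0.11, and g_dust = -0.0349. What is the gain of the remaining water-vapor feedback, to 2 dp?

Amplification A = ΔT/ΔT₀ = 5.48/2.95 = 1.858.
Total gain g = 1 − 1/A = 1 − 1/1.858 = 0.4618.
Known gains sum to -0.0955 + 0.0725 + 0.11 − 0.0349 = 0.0521.
g_wv = 0.4618 − 0.0521 = 0.41.

0.41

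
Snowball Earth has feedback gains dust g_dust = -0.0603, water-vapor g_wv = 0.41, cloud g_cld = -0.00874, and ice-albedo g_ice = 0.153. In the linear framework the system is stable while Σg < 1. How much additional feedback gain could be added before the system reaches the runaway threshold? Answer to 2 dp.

Current total gain = -0.0603 + 0.41 − 0.00874 + 0.153 = 0.49396.
Margin to runaway = 1 − 0.49396 = 0.51.

0.51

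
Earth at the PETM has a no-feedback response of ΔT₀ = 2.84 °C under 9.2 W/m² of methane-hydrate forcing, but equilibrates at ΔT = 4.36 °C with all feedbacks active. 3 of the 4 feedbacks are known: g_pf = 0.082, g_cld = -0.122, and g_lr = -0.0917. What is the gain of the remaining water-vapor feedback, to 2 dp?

Amplification A = ΔT/ΔT₀ = 4.36/2.84 = 1.535.
Total gain g = 1 − 1/A = 1 − 1/1.535 = 0.3485.
Known gains sum to 0.082 − 0.122 − 0.0917 = -0.1317.
g_wv = 0.3485 + 0.1317 = 0.48.

0.48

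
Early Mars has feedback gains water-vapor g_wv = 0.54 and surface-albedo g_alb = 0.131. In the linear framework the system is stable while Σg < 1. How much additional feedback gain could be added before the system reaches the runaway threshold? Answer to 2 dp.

Current total gain = 0.54 + 0.131 = 0.671.
Margin to runaway = 1 − 0.671 = 0.33.

0.33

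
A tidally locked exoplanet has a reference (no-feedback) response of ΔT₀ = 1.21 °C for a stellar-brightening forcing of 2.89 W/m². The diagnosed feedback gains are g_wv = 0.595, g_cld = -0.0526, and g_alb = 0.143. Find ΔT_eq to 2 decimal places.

Total gain g = 0.595 − 0.0526 + 0.143 = 0.6854.
Amplification A = 1/(1 − 0.6854) = 3.179.
ΔT = 1.21 × 3.179 = 3.85 °C.

3.85 °C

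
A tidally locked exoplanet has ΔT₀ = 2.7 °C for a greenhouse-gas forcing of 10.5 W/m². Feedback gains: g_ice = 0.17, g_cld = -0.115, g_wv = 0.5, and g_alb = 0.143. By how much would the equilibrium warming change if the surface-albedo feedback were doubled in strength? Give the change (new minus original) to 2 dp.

8.04 °C

Original: g = 0.698, ΔT = 2.7/(1−0.698) = 8.9404 °C.
With doubled surface-albedo: g' = 0.841, ΔT' = 2.7/(1−0.841) = 16.9811 °C.
Change = 16.9811 − 8.9404 = 8.04 °C.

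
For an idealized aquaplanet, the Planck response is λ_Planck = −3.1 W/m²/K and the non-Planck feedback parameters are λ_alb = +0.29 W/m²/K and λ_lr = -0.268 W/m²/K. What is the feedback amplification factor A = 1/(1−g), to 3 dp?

Convert to gains: g_alb = 0.29/3.1 = 0.09355; g_lr = -0.268/3.1 = -0.08645.
Total gain g = 0.0071.
A = 1/(1 − 0.0071) = 1.007.

1.007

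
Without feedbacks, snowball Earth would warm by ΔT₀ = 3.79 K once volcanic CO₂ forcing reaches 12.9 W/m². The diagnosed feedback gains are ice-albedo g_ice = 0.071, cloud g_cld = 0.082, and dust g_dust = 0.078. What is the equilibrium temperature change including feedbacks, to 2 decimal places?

4.93 K

Total gain g = 0.071 + 0.082 + 0.078 = 0.231.
Amplification A = 1/(1 − 0.231) = 1.3.
ΔT = 3.79 × 1.3 = 4.93 K.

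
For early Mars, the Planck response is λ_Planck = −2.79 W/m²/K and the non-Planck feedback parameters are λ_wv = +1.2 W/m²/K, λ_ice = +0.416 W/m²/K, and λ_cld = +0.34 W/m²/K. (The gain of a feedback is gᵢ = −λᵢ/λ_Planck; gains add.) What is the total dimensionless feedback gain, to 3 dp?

Convert to gains: g_wv = 1.2/2.79 = 0.4301; g_ice = 0.416/2.79 = 0.1491; g_cld = 0.34/2.79 = 0.1219.
Total gain g = 0.7011.

0.701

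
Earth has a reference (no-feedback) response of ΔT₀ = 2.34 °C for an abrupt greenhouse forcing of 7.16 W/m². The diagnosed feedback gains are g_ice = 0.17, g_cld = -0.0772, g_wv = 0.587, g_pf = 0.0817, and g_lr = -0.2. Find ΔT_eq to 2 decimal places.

5.34 °C

Total gain g = 0.17 − 0.0772 + 0.587 + 0.0817 − 0.2 = 0.5615.
Amplification A = 1/(1 − 0.5615) = 2.281.
ΔT = 2.34 × 2.281 = 5.34 °C.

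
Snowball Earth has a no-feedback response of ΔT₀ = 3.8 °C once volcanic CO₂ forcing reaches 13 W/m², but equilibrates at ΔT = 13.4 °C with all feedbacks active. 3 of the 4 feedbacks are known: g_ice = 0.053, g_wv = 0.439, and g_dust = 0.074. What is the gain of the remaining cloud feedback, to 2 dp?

Amplification A = ΔT/ΔT₀ = 13.4/3.8 = 3.526.
Total gain g = 1 − 1/A = 1 − 1/3.526 = 0.7164.
Known gains sum to 0.053 + 0.439 + 0.074 = 0.566.
g_cld = 0.7164 − 0.566 = 0.15.

0.15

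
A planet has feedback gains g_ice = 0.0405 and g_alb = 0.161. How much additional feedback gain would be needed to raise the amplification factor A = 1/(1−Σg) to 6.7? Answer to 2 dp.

0.65

Current total gain = 0.2015.
Target gain for A = 6.7: g* = 1 − 1/6.7 = 0.8507.
Additional gain needed = 0.8507 − 0.2015 = 0.65.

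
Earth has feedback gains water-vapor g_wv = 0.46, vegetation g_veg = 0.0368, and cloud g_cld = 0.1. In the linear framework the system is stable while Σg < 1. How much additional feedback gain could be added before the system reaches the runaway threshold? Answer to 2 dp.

0.40

Current total gain = 0.46 + 0.0368 + 0.1 = 0.5968.
Margin to runaway = 1 − 0.5968 = 0.40.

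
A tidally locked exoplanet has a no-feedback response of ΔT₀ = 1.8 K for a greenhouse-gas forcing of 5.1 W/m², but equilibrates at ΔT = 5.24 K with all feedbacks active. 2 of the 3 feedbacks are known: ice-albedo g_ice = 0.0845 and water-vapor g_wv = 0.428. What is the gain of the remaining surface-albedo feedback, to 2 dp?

0.14

Amplification A = ΔT/ΔT₀ = 5.24/1.8 = 2.911.
Total gain g = 1 − 1/A = 1 − 1/2.911 = 0.6565.
Known gains sum to 0.0845 + 0.428 = 0.5125.
g_alb = 0.6565 − 0.5125 = 0.14.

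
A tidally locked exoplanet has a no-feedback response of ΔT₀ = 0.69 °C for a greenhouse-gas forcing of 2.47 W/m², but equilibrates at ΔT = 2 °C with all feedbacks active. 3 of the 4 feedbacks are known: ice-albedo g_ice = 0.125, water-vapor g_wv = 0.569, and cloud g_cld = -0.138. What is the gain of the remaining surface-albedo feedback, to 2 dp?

0.10

Amplification A = ΔT/ΔT₀ = 2/0.69 = 2.899.
Total gain g = 1 − 1/A = 1 − 1/2.899 = 0.6551.
Known gains sum to 0.125 + 0.569 − 0.138 = 0.556.
g_alb = 0.6551 − 0.556 = 0.10.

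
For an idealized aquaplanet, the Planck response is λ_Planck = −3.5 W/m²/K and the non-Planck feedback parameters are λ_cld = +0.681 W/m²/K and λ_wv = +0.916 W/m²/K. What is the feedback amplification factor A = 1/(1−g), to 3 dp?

Convert to gains: g_cld = 0.681/3.5 = 0.1946; g_wv = 0.916/3.5 = 0.2617.
Total gain g = 0.4563.
A = 1/(1 − 0.4563) = 1.839.

1.839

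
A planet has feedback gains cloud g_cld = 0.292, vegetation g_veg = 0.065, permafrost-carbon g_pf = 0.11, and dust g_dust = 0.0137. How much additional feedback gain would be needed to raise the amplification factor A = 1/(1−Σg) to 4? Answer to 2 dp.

Current total gain = 0.4807.
Target gain for A = 4: g* = 1 − 1/4 = 0.75.
Additional gain needed = 0.75 − 0.4807 = 0.27.

0.27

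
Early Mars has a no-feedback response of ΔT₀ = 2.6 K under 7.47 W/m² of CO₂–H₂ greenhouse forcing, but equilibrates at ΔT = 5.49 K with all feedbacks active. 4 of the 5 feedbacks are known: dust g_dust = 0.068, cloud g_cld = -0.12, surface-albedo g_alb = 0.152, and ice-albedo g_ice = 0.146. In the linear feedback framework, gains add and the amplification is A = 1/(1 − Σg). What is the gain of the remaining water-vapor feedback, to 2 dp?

0.28

Amplification A = ΔT/ΔT₀ = 5.49/2.6 = 2.112.
Total gain g = 1 − 1/A = 1 − 1/2.112 = 0.5265.
Known gains sum to 0.068 − 0.12 + 0.152 + 0.146 = 0.246.
g_wv = 0.5265 − 0.246 = 0.28.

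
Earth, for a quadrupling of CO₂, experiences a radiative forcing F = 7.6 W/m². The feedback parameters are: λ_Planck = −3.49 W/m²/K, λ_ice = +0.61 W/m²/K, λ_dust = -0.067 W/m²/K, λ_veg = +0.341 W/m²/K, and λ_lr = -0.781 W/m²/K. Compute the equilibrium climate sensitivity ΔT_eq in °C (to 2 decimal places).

Net feedback parameter λ = (−3.49) + (+0.61) + (-0.067) + (+0.341) + (-0.781) = -3.387 W/m²/K.
ΔT = −F/λ = −7.6/(-3.387) = 2.24 °C.

2.24 °C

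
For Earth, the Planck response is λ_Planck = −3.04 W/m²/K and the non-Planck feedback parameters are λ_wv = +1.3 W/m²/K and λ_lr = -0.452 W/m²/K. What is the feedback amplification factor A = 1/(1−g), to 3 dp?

1.387

Convert to gains: g_wv = 1.3/3.04 = 0.4276; g_lr = -0.452/3.04 = -0.1487.
Total gain g = 0.2789.
A = 1/(1 − 0.2789) = 1.387.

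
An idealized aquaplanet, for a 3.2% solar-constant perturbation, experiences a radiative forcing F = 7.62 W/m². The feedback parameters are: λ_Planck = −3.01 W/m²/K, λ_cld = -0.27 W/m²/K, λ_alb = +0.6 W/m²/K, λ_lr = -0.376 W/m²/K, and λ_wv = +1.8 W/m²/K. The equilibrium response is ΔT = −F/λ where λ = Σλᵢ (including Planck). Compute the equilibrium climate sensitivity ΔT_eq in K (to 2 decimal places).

6.07 K

Net feedback parameter λ = (−3.01) + (-0.27) + (+0.6) + (-0.376) + (+1.8) = -1.256 W/m²/K.
ΔT = −F/λ = −7.62/(-1.256) = 6.07 K.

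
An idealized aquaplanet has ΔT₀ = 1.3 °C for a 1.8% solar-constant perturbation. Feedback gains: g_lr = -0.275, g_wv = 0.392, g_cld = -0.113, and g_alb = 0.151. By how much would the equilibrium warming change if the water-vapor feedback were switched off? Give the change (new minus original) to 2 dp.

Original: g = 0.155, ΔT = 1.3/(1−0.155) = 1.5385 °C.
Without water-vapor: g' = -0.237, ΔT' = 1.3/(1+0.237) = 1.0509 °C.
Change = 1.0509 − 1.5385 = -0.49 °C.

-0.49 °C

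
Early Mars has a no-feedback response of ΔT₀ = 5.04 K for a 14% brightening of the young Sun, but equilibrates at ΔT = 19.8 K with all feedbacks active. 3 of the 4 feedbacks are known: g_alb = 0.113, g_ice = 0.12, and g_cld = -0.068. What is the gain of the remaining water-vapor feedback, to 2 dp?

0.58

Amplification A = ΔT/ΔT₀ = 19.8/5.04 = 3.929.
Total gain g = 1 − 1/A = 1 − 1/3.929 = 0.7455.
Known gains sum to 0.113 + 0.12 − 0.068 = 0.165.
g_wv = 0.7455 − 0.165 = 0.58.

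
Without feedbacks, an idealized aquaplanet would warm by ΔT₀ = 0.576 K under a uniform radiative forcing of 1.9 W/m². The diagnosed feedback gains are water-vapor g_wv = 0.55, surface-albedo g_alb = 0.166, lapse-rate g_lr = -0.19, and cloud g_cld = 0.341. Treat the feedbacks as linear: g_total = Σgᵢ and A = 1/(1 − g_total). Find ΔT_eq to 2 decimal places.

4.33 K

Total gain g = 0.55 + 0.166 − 0.19 + 0.341 = 0.867.
Amplification A = 1/(1 − 0.867) = 7.519.
ΔT = 0.576 × 7.519 = 4.33 K.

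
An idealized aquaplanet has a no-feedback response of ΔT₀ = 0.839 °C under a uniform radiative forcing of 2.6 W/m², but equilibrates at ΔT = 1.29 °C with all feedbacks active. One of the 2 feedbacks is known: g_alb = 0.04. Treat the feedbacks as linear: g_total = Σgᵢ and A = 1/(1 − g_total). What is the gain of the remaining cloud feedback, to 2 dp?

Amplification A = ΔT/ΔT₀ = 1.29/0.839 = 1.538.
Total gain g = 1 − 1/A = 1 − 1/1.538 = 0.3498.
The known gain is 0.04.
g_cld = 0.3498 − 0.04 = 0.31.

0.31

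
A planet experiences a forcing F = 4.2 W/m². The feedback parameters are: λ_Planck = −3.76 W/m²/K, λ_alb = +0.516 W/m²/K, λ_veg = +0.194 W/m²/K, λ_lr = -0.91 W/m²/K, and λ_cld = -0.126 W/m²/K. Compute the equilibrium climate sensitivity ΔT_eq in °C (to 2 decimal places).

Net feedback parameter λ = (−3.76) + (+0.516) + (+0.194) + (-0.91) + (-0.126) = -4.086 W/m²/K.
ΔT = −F/λ = −4.2/(-4.086) = 1.03 °C.

1.03 °C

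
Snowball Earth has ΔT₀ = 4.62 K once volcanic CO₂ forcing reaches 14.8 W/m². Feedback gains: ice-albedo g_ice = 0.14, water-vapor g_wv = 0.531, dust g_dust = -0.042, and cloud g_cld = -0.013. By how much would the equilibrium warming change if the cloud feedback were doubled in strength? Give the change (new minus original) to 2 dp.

-0.39 K

Original: g = 0.616, ΔT = 4.62/(1−0.616) = 12.0312 K.
With doubled cloud: g' = 0.603, ΔT' = 4.62/(1−0.603) = 11.6373 K.
Change = 11.6373 − 12.0312 = -0.39 K.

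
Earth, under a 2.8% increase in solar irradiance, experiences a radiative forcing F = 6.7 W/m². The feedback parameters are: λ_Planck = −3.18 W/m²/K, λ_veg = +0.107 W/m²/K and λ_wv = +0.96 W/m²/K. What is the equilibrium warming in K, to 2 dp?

Net feedback parameter λ = (−3.18) + (+0.107) + (+0.96) = -2.113 W/m²/K.
ΔT = −F/λ = −6.7/(-2.113) = 3.17 K.

3.17 K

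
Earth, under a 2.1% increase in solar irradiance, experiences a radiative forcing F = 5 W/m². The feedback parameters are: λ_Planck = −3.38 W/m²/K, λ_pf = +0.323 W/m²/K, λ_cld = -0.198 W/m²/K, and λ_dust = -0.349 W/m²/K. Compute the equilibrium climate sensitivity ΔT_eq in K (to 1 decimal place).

1.4 K

Net feedback parameter λ = (−3.38) + (+0.323) + (-0.198) + (-0.349) = -3.604 W/m²/K.
ΔT = −F/λ = −5/(-3.604) = 1.4 K.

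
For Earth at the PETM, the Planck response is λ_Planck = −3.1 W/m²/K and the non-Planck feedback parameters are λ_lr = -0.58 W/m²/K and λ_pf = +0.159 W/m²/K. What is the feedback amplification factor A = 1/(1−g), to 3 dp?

0.880

Convert to gains: g_lr = -0.58/3.1 = -0.1871; g_pf = 0.159/3.1 = 0.05129.
Total gain g = -0.13581.
A = 1/(1 + 0.13581) = 0.880.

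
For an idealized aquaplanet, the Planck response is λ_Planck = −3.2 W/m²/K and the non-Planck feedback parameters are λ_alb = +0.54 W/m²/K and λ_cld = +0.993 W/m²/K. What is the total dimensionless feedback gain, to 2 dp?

Convert to gains: g_alb = 0.54/3.2 = 0.1688; g_cld = 0.993/3.2 = 0.3103.
Total gain g = 0.4791.

0.48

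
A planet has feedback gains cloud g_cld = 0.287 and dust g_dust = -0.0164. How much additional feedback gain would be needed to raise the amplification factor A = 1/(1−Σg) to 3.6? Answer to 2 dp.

Current total gain = 0.2706.
Target gain for A = 3.6: g* = 1 − 1/3.6 = 0.7222.
Additional gain needed = 0.7222 − 0.2706 = 0.45.

0.45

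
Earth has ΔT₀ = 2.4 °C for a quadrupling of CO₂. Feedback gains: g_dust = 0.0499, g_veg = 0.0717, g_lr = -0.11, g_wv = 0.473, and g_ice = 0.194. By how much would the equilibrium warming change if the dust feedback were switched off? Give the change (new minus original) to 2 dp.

Original: g = 0.6786, ΔT = 2.4/(1−0.6786) = 7.4673 °C.
Without dust: g' = 0.6287, ΔT' = 2.4/(1−0.6287) = 6.4638 °C.
Change = 6.4638 − 7.4673 = -1.00 °C.

-1.00 °C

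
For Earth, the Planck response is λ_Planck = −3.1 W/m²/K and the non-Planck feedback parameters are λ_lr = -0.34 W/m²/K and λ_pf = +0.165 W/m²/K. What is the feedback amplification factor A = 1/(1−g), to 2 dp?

0.95

Convert to gains: g_lr = -0.34/3.1 = -0.1097; g_pf = 0.165/3.1 = 0.05323.
Total gain g = -0.05647.
A = 1/(1 + 0.05647) = 0.95.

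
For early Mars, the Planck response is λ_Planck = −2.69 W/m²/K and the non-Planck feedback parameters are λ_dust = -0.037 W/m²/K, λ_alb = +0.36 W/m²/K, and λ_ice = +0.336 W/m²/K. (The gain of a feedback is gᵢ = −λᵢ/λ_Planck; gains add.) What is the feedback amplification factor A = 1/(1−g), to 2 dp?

1.32

Convert to gains: g_dust = -0.037/2.69 = -0.01375; g_alb = 0.36/2.69 = 0.1338; g_ice = 0.336/2.69 = 0.1249.
Total gain g = 0.24495.
A = 1/(1 − 0.24495) = 1.32.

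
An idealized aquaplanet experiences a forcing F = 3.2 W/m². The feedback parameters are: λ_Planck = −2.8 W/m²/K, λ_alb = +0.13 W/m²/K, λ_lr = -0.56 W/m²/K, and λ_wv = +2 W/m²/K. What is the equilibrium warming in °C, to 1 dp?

2.6 °C

Net feedback parameter λ = (−2.8) + (+0.13) + (-0.56) + (+2) = -1.23 W/m²/K.
ΔT = −F/λ = −3.2/(-1.23) = 2.6 °C.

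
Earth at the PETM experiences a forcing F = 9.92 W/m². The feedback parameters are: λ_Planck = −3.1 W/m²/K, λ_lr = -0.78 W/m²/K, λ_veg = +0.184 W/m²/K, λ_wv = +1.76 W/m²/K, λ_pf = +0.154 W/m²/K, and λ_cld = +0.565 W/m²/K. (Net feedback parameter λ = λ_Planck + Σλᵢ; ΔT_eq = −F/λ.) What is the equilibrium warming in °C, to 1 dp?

8.2 °C

Net feedback parameter λ = (−3.1) + (-0.78) + (+0.184) + (+1.76) + (+0.154) + (+0.565) = -1.217 W/m²/K.
ΔT = −F/λ = −9.92/(-1.217) = 8.2 °C.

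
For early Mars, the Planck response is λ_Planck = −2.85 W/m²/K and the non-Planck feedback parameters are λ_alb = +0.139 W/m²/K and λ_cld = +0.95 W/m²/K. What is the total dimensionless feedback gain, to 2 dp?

0.38

Convert to gains: g_alb = 0.139/2.85 = 0.04877; g_cld = 0.95/2.85 = 0.3333.
Total gain g = 0.38207.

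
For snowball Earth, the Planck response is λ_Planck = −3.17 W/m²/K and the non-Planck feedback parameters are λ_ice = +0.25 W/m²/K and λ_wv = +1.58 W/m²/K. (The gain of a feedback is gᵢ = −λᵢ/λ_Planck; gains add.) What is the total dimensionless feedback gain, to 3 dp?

Convert to gains: g_ice = 0.25/3.17 = 0.07886; g_wv = 1.58/3.17 = 0.4984.
Total gain g = 0.57726.

0.577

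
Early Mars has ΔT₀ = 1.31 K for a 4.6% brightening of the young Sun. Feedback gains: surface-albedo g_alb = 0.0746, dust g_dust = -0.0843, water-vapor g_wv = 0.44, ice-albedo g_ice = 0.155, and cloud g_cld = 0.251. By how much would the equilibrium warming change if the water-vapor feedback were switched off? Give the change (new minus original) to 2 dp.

Original: g = 0.8363, ΔT = 1.31/(1−0.8363) = 8.0024 K.
Without water-vapor: g' = 0.3963, ΔT' = 1.31/(1−0.3963) = 2.1700 K.
Change = 2.1700 − 8.0024 = -5.83 K.

-5.83 K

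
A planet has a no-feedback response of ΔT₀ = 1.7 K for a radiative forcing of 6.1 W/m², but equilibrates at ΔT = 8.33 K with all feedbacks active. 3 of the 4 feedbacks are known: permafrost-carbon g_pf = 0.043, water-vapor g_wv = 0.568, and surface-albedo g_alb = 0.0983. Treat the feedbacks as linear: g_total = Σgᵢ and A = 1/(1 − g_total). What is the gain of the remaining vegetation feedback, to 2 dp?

0.09

Amplification A = ΔT/ΔT₀ = 8.33/1.7 = 4.9.
Total gain g = 1 − 1/A = 1 − 1/4.9 = 0.7959.
Known gains sum to 0.043 + 0.568 + 0.0983 = 0.7093.
g_veg = 0.7959 − 0.7093 = 0.09.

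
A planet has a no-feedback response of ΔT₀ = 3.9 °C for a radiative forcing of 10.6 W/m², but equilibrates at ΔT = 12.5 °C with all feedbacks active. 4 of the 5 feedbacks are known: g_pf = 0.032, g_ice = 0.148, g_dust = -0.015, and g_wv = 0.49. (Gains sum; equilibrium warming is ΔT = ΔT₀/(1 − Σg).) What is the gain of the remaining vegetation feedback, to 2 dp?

Amplification A = ΔT/ΔT₀ = 12.5/3.9 = 3.205.
Total gain g = 1 − 1/A = 1 − 1/3.205 = 0.688.
Known gains sum to 0.032 + 0.148 − 0.015 + 0.49 = 0.655.
g_veg = 0.688 − 0.655 = 0.03.

0.03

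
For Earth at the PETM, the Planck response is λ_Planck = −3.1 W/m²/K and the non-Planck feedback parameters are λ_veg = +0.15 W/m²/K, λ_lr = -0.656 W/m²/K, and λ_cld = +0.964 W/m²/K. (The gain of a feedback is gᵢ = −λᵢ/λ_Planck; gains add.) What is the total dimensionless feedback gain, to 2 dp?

0.15

Convert to gains: g_veg = 0.15/3.1 = 0.04839; g_lr = -0.656/3.1 = -0.2116; g_cld = 0.964/3.1 = 0.311.
Total gain g = 0.14779.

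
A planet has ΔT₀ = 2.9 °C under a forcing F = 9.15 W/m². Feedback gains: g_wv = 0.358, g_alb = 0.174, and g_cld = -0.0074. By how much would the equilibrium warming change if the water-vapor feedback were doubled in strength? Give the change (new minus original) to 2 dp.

Original: g = 0.5246, ΔT = 2.9/(1−0.5246) = 6.1001 °C.
With doubled water-vapor: g' = 0.8826, ΔT' = 2.9/(1−0.8826) = 24.7019 °C.
Change = 24.7019 − 6.1001 = 18.60 °C.

18.60 °C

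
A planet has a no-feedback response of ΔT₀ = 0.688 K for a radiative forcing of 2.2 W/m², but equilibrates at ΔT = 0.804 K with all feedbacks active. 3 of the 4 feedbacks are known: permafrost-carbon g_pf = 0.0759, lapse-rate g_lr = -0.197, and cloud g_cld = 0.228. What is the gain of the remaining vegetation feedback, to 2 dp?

Amplification A = ΔT/ΔT₀ = 0.804/0.688 = 1.169.
Total gain g = 1 − 1/A = 1 − 1/1.169 = 0.1446.
Known gains sum to 0.0759 − 0.197 + 0.228 = 0.1069.
g_veg = 0.1446 − 0.1069 = 0.04.

0.04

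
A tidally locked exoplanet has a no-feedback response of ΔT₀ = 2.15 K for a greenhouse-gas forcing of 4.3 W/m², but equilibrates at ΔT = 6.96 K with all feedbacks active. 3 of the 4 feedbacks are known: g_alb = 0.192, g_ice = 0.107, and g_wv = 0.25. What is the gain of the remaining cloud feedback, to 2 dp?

Amplification A = ΔT/ΔT₀ = 6.96/2.15 = 3.237.
Total gain g = 1 − 1/A = 1 − 1/3.237 = 0.6911.
Known gains sum to 0.192 + 0.107 + 0.25 = 0.549.
g_cld = 0.6911 − 0.549 = 0.14.

0.14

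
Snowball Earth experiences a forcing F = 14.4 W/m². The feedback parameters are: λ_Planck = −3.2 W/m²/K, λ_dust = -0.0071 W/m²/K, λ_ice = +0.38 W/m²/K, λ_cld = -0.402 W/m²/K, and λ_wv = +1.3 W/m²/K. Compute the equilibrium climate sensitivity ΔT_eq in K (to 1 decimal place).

Net feedback parameter λ = (−3.2) + (-0.0071) + (+0.38) + (-0.402) + (+1.3) = -1.9291 W/m²/K.
ΔT = −F/λ = −14.4/(-1.9291) = 7.5 K.

7.5 K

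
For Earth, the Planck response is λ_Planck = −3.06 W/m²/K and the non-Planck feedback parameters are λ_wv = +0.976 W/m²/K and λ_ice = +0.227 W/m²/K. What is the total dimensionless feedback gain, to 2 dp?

Convert to gains: g_wv = 0.976/3.06 = 0.319; g_ice = 0.227/3.06 = 0.07418.
Total gain g = 0.39318.

0.39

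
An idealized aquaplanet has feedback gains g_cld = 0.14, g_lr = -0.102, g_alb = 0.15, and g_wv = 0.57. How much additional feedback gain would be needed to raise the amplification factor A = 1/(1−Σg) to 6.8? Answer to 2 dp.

0.09

Current total gain = 0.758.
Target gain for A = 6.8: g* = 1 − 1/6.8 = 0.8529.
Additional gain needed = 0.8529 − 0.758 = 0.09.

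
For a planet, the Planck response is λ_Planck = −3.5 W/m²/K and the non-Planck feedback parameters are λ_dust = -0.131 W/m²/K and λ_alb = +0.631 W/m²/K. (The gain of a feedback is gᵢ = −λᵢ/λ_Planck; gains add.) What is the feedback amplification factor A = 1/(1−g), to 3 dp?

Convert to gains: g_dust = -0.131/3.5 = -0.03743; g_alb = 0.631/3.5 = 0.1803.
Total gain g = 0.14287.
A = 1/(1 − 0.14287) = 1.167.

1.167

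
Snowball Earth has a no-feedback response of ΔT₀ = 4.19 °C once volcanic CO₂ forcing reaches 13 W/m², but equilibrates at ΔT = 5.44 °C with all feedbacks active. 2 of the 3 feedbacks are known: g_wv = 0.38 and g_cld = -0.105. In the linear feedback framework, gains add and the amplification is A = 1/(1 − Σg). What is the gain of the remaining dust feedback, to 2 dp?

-0.05

Amplification A = ΔT/ΔT₀ = 5.44/4.19 = 1.298.
Total gain g = 1 − 1/A = 1 − 1/1.298 = 0.2296.
Known gains sum to 0.38 − 0.105 = 0.275.
g_dust = 0.2296 − 0.275 = -0.05.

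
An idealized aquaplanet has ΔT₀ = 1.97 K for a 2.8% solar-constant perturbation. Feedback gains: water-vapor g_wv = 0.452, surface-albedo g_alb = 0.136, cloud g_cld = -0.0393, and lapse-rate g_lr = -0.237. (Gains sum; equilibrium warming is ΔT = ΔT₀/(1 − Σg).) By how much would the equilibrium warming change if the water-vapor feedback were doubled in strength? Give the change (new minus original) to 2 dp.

Original: g = 0.3117, ΔT = 1.97/(1−0.3117) = 2.8621 K.
With doubled water-vapor: g' = 0.7637, ΔT' = 1.97/(1−0.7637) = 8.3369 K.
Change = 8.3369 − 2.8621 = 5.47 K.

5.47 K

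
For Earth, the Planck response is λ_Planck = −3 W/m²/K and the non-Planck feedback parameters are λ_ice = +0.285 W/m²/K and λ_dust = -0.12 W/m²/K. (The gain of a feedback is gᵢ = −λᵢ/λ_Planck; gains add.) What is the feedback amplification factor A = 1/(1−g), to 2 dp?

Convert to gains: g_ice = 0.285/3 = 0.095; g_dust = -0.12/3 = -0.04.
Total gain g = 0.055.
A = 1/(1 − 0.055) = 1.06.

1.06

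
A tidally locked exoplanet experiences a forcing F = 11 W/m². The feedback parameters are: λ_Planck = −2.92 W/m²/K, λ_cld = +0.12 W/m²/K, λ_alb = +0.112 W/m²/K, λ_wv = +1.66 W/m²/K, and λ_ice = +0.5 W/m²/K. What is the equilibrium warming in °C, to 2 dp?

20.83 °C

Net feedback parameter λ = (−2.92) + (+0.12) + (+0.112) + (+1.66) + (+0.5) = -0.528 W/m²/K.
ΔT = −F/λ = −11/(-0.528) = 20.83 °C.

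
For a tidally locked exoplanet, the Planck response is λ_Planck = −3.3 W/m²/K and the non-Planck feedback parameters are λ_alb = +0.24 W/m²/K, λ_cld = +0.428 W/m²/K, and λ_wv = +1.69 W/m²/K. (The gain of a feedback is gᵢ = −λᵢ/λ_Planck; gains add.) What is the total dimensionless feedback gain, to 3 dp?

0.715

Convert to gains: g_alb = 0.24/3.3 = 0.07273; g_cld = 0.428/3.3 = 0.1297; g_wv = 1.69/3.3 = 0.5121.
Total gain g = 0.71453.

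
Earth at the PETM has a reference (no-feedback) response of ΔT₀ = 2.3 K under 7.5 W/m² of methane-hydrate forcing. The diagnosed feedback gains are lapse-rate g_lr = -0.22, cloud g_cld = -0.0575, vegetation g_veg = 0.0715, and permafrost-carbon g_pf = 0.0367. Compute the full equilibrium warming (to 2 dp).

1.97 K

Total gain g = -0.22 − 0.0575 + 0.0715 + 0.0367 = -0.1693.
Amplification A = 1/(1 + 0.1693) = 0.8552.
ΔT = 2.3 × 0.8552 = 1.97 K.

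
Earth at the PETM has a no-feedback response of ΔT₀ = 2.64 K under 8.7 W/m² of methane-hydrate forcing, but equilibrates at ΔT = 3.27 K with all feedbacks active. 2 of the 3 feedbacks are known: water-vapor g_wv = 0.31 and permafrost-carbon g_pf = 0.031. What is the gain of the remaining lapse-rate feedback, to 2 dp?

-0.15

Amplification A = ΔT/ΔT₀ = 3.27/2.64 = 1.239.
Total gain g = 1 − 1/A = 1 − 1/1.239 = 0.1929.
Known gains sum to 0.31 + 0.031 = 0.341.
g_lr = 0.1929 − 0.341 = -0.15.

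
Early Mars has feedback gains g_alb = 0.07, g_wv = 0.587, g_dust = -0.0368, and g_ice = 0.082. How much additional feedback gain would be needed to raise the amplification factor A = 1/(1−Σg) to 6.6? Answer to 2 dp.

0.15

Current total gain = 0.7022.
Target gain for A = 6.6: g* = 1 − 1/6.6 = 0.8485.
Additional gain needed = 0.8485 − 0.7022 = 0.15.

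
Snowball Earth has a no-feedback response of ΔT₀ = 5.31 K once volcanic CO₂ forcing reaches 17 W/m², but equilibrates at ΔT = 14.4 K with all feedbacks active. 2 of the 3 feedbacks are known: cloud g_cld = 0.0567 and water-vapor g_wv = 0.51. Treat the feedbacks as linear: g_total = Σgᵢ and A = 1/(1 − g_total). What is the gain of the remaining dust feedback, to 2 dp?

0.06

Amplification A = ΔT/ΔT₀ = 14.4/5.31 = 2.712.
Total gain g = 1 − 1/A = 1 − 1/2.712 = 0.6313.
Known gains sum to 0.0567 + 0.51 = 0.5667.
g_dust = 0.6313 − 0.5667 = 0.06.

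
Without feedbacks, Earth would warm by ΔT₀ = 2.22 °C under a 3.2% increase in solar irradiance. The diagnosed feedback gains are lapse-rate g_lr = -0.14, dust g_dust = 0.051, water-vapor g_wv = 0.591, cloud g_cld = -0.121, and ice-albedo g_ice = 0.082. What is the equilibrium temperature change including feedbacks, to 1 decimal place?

4.1 °C

Total gain g = -0.14 + 0.051 + 0.591 − 0.121 + 0.082 = 0.463.
Amplification A = 1/(1 − 0.463) = 1.862.
ΔT = 2.22 × 1.862 = 4.1 °C.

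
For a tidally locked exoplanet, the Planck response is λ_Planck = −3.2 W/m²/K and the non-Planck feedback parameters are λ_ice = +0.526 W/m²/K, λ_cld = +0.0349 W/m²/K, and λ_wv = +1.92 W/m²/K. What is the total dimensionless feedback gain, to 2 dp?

Convert to gains: g_ice = 0.526/3.2 = 0.1644; g_cld = 0.0349/3.2 = 0.01091; g_wv = 1.92/3.2 = 0.6.
Total gain g = 0.77531.

0.78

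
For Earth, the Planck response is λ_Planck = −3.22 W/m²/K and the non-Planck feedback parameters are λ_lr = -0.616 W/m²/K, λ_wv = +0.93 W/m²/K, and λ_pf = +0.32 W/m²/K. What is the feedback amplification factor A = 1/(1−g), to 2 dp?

Convert to gains: g_lr = -0.616/3.22 = -0.1913; g_wv = 0.93/3.22 = 0.2888; g_pf = 0.32/3.22 = 0.09938.
Total gain g = 0.19688.
A = 1/(1 − 0.19688) = 1.25.

1.25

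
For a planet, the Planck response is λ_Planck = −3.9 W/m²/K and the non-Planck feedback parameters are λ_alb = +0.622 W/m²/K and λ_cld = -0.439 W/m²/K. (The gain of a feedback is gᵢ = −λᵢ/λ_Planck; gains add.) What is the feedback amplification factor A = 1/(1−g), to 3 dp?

Convert to gains: g_alb = 0.622/3.9 = 0.1595; g_cld = -0.439/3.9 = -0.1126.
Total gain g = 0.0469.
A = 1/(1 − 0.0469) = 1.049.

1.049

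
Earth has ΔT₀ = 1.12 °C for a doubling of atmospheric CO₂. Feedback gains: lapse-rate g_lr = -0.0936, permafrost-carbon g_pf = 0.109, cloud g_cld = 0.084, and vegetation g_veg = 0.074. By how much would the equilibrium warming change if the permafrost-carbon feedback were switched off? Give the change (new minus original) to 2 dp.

Original: g = 0.1734, ΔT = 1.12/(1−0.1734) = 1.3549 °C.
Without permafrost-carbon: g' = 0.0644, ΔT' = 1.12/(1−0.0644) = 1.1971 °C.
Change = 1.1971 − 1.3549 = -0.16 °C.

-0.16 °C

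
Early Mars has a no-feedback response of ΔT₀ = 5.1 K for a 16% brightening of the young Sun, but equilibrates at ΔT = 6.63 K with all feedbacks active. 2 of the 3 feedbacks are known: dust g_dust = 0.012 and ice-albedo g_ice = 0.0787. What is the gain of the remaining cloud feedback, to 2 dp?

Amplification A = ΔT/ΔT₀ = 6.63/5.1 = 1.3.
Total gain g = 1 − 1/A = 1 − 1/1.3 = 0.2308.
Known gains sum to 0.012 + 0.0787 = 0.0907.
g_cld = 0.2308 − 0.0907 = 0.14.

0.14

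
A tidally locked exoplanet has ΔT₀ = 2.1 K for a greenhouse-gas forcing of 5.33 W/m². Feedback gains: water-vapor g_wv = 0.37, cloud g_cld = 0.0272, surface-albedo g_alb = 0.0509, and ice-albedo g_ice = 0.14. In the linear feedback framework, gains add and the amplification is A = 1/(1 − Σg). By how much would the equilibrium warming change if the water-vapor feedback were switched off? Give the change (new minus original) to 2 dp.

Original: g = 0.5881, ΔT = 2.1/(1−0.5881) = 5.0983 K.
Without water-vapor: g' = 0.2181, ΔT' = 2.1/(1−0.2181) = 2.6858 K.
Change = 2.6858 − 5.0983 = -2.41 K.

-2.41 K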